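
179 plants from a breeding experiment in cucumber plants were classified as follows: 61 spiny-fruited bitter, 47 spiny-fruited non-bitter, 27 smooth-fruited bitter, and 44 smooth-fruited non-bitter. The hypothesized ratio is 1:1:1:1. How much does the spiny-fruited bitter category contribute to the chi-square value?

5.901

Under the 1:1:1:1 hypothesis (Σ ratio = 4, N = 179):
  spiny-fruited bitter: 179 × 1/4 = 44.75
  spiny-fruited non-bitter: 179 × 1/4 = 44.75
  smooth-fruited bitter: 179 × 1/4 = 44.75
  smooth-fruited non-bitter: 179 × 1/4 = 44.75
Contribution of spiny-fruited bitter: (61 − 44.75)² / 44.75 = 5.9008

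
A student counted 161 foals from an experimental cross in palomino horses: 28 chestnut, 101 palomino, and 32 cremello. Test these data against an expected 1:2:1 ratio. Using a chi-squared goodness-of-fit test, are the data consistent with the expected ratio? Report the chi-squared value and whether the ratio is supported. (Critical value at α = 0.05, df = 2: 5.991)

Total ratio parts = 4. Expected numbers out of 161:
  chestnut: 161 × 1/4 = 40.25
  palomino: 161 × 2/4 = 80.5
  cremello: 161 × 1/4 = 40.25
χ² = Σ (O − E)² / E
  chestnut: (28 − 40.25)² / 40.25 = 3.7283
  palomino: (101 − 80.5)² / 80.5 = 5.2205
  cremello: (32 − 40.25)² / 40.25 = 1.6910
χ² = 3.7283 + 5.2205 + 1.6910 = 10.6398 ≈ 10.640
Degrees of freedom = 3 − 1 = 2; critical value at α = 0.05 is 5.991.
Since 10.640 > 5.991, we reject the null hypothesis — the data do not fit the 1:2:1 ratio.

10.640; not consistent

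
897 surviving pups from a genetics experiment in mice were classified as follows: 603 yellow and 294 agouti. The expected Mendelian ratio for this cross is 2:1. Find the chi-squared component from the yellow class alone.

0.042

The 2:1 ratio has 3 parts, so with N = 897 the expected counts are:
  yellow: 897 × 2/3 = 598
  agouti: 897 × 1/3 = 299
Contribution of yellow: (603 − 598)² / 598 = 0.0418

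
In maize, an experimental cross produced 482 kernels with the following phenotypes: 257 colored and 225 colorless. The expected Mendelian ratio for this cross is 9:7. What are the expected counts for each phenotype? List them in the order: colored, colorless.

Total ratio parts = 16. Expected numbers out of 482:
  colored: 482 × 9/16 = 271.125
  colorless: 482 × 7/16 = 210.875

271.125, 210.875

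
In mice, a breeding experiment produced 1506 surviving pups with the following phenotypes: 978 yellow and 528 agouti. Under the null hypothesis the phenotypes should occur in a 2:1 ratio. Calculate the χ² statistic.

Total ratio parts = 3. Expected numbers out of 1506:
  yellow: 1506 × 2/3 = 1004
  agouti: 1506 × 1/3 = 502
χ² = Σ (O − E)² / E
  yellow: (978 − 1004)² / 1004 = 0.6733
  agouti: (528 − 502)² / 502 = 1.3466
χ² = 0.6733 + 1.3466 = 2.0199 ≈ 2.020

2.020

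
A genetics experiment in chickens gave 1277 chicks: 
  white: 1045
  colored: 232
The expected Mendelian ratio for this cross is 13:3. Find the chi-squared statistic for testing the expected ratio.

0.284

Expected counts for N = 1277 under a 13:3 ratio (total parts = 16):
  white: 1277 × 13/16 = 1037.5625
  colored: 1277 × 3/16 = 239.4375
χ² = Σ (O − E)² / E
  white: (1045 − 1037.5625)² / 1037.5625 = 0.0533
  colored: (232 − 239.4375)² / 239.4375 = 0.2310
χ² = 0.0533 + 0.2310 = 0.2843 ≈ 0.284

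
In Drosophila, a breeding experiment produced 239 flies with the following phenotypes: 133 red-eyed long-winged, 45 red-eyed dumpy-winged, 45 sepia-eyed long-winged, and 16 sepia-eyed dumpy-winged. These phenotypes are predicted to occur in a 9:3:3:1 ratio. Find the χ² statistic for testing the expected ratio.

The 9:3:3:1 ratio has 16 parts, so with N = 239 the expected counts are:
  red-eyed long-winged: 239 × 9/16 = 134.4375
  red-eyed dumpy-winged: 239 × 3/16 = 44.8125
  sepia-eyed long-winged: 239 × 3/16 = 44.8125
  sepia-eyed dumpy-winged: 239 × 1/16 = 14.9375
χ² = Σ (O − E)² / E
  red-eyed long-winged: (133 − 134.4375)² / 134.4375 = 0.0154
  red-eyed dumpy-winged: (45 − 44.8125)² / 44.8125 = 0.0008
  sepia-eyed long-winged: (45 − 44.8125)² / 44.8125 = 0.0008
  sepia-eyed dumpy-winged: (16 − 14.9375)² / 14.9375 = 0.0756
χ² = 0.0154 + 0.0008 + 0.0008 + 0.0756 = 0.0926 ≈ 0.093

0.093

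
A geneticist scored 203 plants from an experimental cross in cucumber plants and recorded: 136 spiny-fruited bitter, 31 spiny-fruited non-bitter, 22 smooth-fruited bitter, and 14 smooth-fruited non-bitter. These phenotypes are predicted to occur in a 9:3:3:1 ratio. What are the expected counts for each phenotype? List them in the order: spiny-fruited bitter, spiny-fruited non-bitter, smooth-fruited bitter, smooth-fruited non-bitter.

Expected counts for N = 203 under a 9:3:3:1 ratio (total parts = 16):
  spiny-fruited bitter: 203 × 9/16 = 114.1875
  spiny-fruited non-bitter: 203 × 3/16 = 38.0625
  smooth-fruited bitter: 203 × 3/16 = 38.0625
  smooth-fruited non-bitter: 203 × 1/16 = 12.6875

114.1875, 38.0625, 38.0625, 12.6875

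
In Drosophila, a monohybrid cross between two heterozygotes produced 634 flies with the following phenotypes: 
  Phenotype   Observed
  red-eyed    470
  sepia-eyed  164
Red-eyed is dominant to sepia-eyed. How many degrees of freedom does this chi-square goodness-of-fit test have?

1

For a monohybrid cross between heterozygotes with complete dominance, the expected phenotypic ratio is 3:1.
A goodness-of-fit test with 2 phenotype classes has df = 2 − 1 = 1.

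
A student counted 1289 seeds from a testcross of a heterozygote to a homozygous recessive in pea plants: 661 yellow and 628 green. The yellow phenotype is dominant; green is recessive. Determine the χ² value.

A testcross of a heterozygote (Aa × aa) gives a 1:1 phenotypic ratio.
Total ratio parts = 2. Expected numbers out of 1289:
  yellow: 1289 × 1/2 = 644.5
  green: 1289 × 1/2 = 644.5
χ² = Σ (O − E)² / E
  yellow: (661 − 644.5)² / 644.5 = 0.4224
  green: (628 − 644.5)² / 644.5 = 0.4224
χ² = 0.4224 + 0.4224 = 0.8448 ≈ 0.845

0.845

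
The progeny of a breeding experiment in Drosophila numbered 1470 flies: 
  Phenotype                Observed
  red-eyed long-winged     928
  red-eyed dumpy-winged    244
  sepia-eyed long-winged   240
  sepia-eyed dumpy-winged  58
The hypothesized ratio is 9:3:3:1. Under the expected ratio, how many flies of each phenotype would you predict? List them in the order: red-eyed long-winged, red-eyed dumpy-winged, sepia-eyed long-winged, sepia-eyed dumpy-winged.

Expected counts for N = 1470 under a 9:3:3:1 ratio (total parts = 16):
  red-eyed long-winged: 1470 × 9/16 = 826.875
  red-eyed dumpy-winged: 1470 × 3/16 = 275.625
  sepia-eyed long-winged: 1470 × 3/16 = 275.625
  sepia-eyed dumpy-winged: 1470 × 1/16 = 91.875

826.875, 275.625, 275.625, 91.875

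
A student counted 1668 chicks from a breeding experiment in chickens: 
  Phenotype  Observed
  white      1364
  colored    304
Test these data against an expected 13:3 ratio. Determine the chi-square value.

0.301

Total ratio parts = 16. Expected numbers out of 1668:
  white: 1668 × 13/16 = 1355.25
  colored: 1668 × 3/16 = 312.75
χ² = Σ (O − E)² / E
  white: (1364 − 1355.25)² / 1355.25 = 0.0565
  colored: (304 − 312.75)² / 312.75 = 0.2448
χ² = 0.0565 + 0.2448 = 0.3013 ≈ 0.301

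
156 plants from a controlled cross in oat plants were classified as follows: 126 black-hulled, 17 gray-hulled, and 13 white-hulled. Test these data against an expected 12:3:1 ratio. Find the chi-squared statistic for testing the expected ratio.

Total ratio parts = 16. Expected numbers out of 156:
  black-hulled: 156 × 12/16 = 117
  gray-hulled: 156 × 3/16 = 29.25
  white-hulled: 156 × 1/16 = 9.75
χ² = Σ (O − E)² / E
  black-hulled: (126 − 117)² / 117 = 0.6923
  gray-hulled: (17 − 29.25)² / 29.25 = 5.1303
  white-hulled: (13 − 9.75)² / 9.75 = 1.0833
χ² = 0.6923 + 5.1303 + 1.0833 = 6.9059 ≈ 6.906

6.906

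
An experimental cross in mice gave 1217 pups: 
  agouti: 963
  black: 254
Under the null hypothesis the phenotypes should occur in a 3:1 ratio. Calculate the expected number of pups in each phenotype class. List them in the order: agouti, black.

912.75, 304.25

Under the 3:1 hypothesis (Σ ratio = 4, N = 1217):
  agouti: 1217 × 3/4 = 912.75
  black: 1217 × 1/4 = 304.25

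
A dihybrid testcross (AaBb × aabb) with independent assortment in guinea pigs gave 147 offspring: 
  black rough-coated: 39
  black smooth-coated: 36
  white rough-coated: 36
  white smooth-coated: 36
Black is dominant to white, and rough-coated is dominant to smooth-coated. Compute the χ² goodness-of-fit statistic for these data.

A dihybrid testcross with independent assortment gives a 1:1:1:1 ratio.
Expected counts for N = 147 under a 1:1:1:1 ratio (total parts = 4):
  black rough-coated: 147 × 1/4 = 36.75
  black smooth-coated: 147 × 1/4 = 36.75
  white rough-coated: 147 × 1/4 = 36.75
  white smooth-coated: 147 × 1/4 = 36.75
χ² = Σ (O − E)² / E
  black rough-coated: (39 − 36.75)² / 36.75 = 0.1378
  black smooth-coated: (36 − 36.75)² / 36.75 = 0.0153
  white rough-coated: (36 − 36.75)² / 36.75 = 0.0153
  white smooth-coated: (36 − 36.75)² / 36.75 = 0.0153
χ² = 0.1378 + 0.0153 + 0.0153 + 0.0153 = 0.1837 ≈ 0.184

0.184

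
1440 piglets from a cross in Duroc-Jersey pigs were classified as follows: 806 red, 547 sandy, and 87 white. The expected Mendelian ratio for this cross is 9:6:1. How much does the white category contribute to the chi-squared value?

0.100

Under the 9:6:1 hypothesis (Σ ratio = 16, N = 1440):
  red: 1440 × 9/16 = 810
  sandy: 1440 × 6/16 = 540
  white: 1440 × 1/16 = 90
Contribution of white: (87 − 90)² / 90 = 0.1000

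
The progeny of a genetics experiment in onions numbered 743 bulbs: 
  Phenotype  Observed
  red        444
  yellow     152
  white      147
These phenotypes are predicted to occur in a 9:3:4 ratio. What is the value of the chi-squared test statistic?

10.865

Total ratio parts = 16. Expected numbers out of 743:
  red: 743 × 9/16 = 417.9375
  yellow: 743 × 3/16 = 139.3125
  white: 743 × 4/16 = 185.75
χ² = Σ (O − E)² / E
  red: (444 − 417.9375)² / 417.9375 = 1.6253
  yellow: (152 − 139.3125)² / 139.3125 = 1.1555
  white: (147 − 185.75)² / 185.75 = 8.0838
χ² = 1.6253 + 1.1555 + 8.0838 = 10.8646 ≈ 10.865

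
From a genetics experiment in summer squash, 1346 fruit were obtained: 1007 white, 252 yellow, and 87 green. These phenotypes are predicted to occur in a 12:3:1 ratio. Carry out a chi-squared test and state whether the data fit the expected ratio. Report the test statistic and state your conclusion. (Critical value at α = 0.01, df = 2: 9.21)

Total ratio parts = 16. Expected numbers out of 1346:
  white: 1346 × 12/16 = 1009.5
  yellow: 1346 × 3/16 = 252.375
  green: 1346 × 1/16 = 84.125
χ² = Σ (O − E)² / E
  white: (1007 − 1009.5)² / 1009.5 = 0.0062
  yellow: (252 − 252.375)² / 252.375 = 0.0006
  green: (87 − 84.125)² / 84.125 = 0.0983
χ² = 0.0062 + 0.0006 + 0.0983 = 0.1051 ≈ 0.105
Degrees of freedom = 3 − 1 = 2; critical value at α = 0.01 is 9.21.
Since 0.105 < 9.21, we fail to reject the null hypothesis — the data are consistent with the 12:3:1 ratio.

0.105; consistent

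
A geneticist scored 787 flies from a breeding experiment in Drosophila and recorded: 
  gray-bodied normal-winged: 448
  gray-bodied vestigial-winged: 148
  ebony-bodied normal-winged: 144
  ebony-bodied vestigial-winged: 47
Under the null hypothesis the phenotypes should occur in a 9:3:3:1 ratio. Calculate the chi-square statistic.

Under the 9:3:3:1 hypothesis (Σ ratio = 16, N = 787):
  gray-bodied normal-winged: 787 × 9/16 = 442.6875
  gray-bodied vestigial-winged: 787 × 3/16 = 147.5625
  ebony-bodied normal-winged: 787 × 3/16 = 147.5625
  ebony-bodied vestigial-winged: 787 × 1/16 = 49.1875
χ² = Σ (O − E)² / E
  gray-bodied normal-winged: (448 − 442.6875)² / 442.6875 = 0.0638
  gray-bodied vestigial-winged: (148 − 147.5625)² / 147.5625 = 0.0013
  ebony-bodied normal-winged: (144 − 147.5625)² / 147.5625 = 0.0860
  ebony-bodied vestigial-winged: (47 − 49.1875)² / 49.1875 = 0.0973
χ² = 0.0638 + 0.0013 + 0.0860 + 0.0973 = 0.2484 ≈ 0.248

0.248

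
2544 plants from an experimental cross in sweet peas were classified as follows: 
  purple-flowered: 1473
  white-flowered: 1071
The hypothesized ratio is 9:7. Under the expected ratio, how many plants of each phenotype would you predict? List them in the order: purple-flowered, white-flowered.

Under the 9:7 hypothesis (Σ ratio = 16, N = 2544):
  purple-flowered: 2544 × 9/16 = 1431
  white-flowered: 2544 × 7/16 = 1113

1431, 1113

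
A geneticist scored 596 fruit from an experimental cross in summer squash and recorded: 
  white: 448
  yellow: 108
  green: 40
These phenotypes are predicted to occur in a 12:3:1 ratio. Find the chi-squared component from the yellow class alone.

0.126

The 12:3:1 ratio has 16 parts, so with N = 596 the expected counts are:
  white: 596 × 12/16 = 447
  yellow: 596 × 3/16 = 111.75
  green: 596 × 1/16 = 37.25
Contribution of yellow: (108 − 111.75)² / 111.75 = 0.1258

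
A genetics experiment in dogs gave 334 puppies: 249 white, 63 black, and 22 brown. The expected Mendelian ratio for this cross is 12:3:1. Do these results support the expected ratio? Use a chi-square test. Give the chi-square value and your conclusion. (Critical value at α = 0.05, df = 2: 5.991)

0.072; consistent

The 12:3:1 ratio has 16 parts, so with N = 334 the expected counts are:
  white: 334 × 12/16 = 250.5
  black: 334 × 3/16 = 62.625
  brown: 334 × 1/16 = 20.875
χ² = Σ (O − E)² / E
  white: (249 − 250.5)² / 250.5 = 0.0090
  black: (63 − 62.625)² / 62.625 = 0.0022
  brown: (22 − 20.875)² / 20.875 = 0.0606
χ² = 0.0090 + 0.0022 + 0.0606 = 0.0718 ≈ 0.072
Degrees of freedom = 3 − 1 = 2; critical value at α = 0.05 is 5.991.
Since 0.072 < 5.991, we fail to reject the null hypothesis — the data are consistent with the 12:3:1 ratio.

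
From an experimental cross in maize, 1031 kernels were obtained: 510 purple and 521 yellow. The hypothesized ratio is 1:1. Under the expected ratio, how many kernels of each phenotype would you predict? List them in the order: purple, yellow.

The 1:1 ratio has 2 parts, so with N = 1031 the expected counts are:
  purple: 1031 × 1/2 = 515.5
  yellow: 1031 × 1/2 = 515.5

515.5, 515.5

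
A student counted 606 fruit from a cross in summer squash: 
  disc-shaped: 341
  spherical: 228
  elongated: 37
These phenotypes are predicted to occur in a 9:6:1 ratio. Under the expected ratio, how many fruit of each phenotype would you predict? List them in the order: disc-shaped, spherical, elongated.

340.875, 227.25, 37.875

Total ratio parts = 16. Expected numbers out of 606:
  disc-shaped: 606 × 9/16 = 340.875
  spherical: 606 × 6/16 = 227.25
  elongated: 606 × 1/16 = 37.875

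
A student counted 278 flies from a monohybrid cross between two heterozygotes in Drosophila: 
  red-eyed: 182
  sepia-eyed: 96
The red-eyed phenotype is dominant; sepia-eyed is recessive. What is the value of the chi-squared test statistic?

13.472

For a monohybrid cross between heterozygotes with complete dominance, the expected phenotypic ratio is 3:1.
Total ratio parts = 4. Expected numbers out of 278:
  red-eyed: 278 × 3/4 = 208.5
  sepia-eyed: 278 × 1/4 = 69.5
χ² = Σ (O − E)² / E
  red-eyed: (182 − 208.5)² / 208.5 = 3.3681
  sepia-eyed: (96 − 69.5)² / 69.5 = 10.1043
χ² = 3.3681 + 10.1043 = 13.4724 ≈ 13.472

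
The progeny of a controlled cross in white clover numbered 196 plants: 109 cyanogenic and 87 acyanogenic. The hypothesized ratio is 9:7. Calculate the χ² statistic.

0.032

The 9:7 ratio has 16 parts, so with N = 196 the expected counts are:
  cyanogenic: 196 × 9/16 = 110.25
  acyanogenic: 196 × 7/16 = 85.75
χ² = Σ (O − E)² / E
  cyanogenic: (109 − 110.25)² / 110.25 = 0.0142
  acyanogenic: (87 − 85.75)² / 85.75 = 0.0182
χ² = 0.0142 + 0.0182 = 0.0324 ≈ 0.032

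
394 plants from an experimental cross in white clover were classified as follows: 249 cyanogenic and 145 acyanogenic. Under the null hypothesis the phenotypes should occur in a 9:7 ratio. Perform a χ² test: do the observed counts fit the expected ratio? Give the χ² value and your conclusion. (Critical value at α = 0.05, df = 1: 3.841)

7.729; not consistent

The 9:7 ratio has 16 parts, so with N = 394 the expected counts are:
  cyanogenic: 394 × 9/16 = 221.625
  acyanogenic: 394 × 7/16 = 172.375
χ² = Σ (O − E)² / E
  cyanogenic: (249 − 221.625)² / 221.625 = 3.3813
  acyanogenic: (145 − 172.375)² / 172.375 = 4.3474
χ² = 3.3813 + 4.3474 = 7.7287 ≈ 7.729
Degrees of freedom = 2 − 1 = 1; critical value at α = 0.05 is 3.841.
Since 7.729 > 3.841, we reject the null hypothesis — the data do not fit the 9:7 ratio.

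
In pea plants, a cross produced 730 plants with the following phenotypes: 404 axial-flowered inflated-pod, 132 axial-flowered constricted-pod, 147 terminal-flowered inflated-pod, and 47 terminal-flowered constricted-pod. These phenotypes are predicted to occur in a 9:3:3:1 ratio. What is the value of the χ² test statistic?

1.071

The 9:3:3:1 ratio has 16 parts, so with N = 730 the expected counts are:
  axial-flowered inflated-pod: 730 × 9/16 = 410.625
  axial-flowered constricted-pod: 730 × 3/16 = 136.875
  terminal-flowered inflated-pod: 730 × 3/16 = 136.875
  terminal-flowered constricted-pod: 730 × 1/16 = 45.625
χ² = Σ (O − E)² / E
  axial-flowered inflated-pod: (404 − 410.625)² / 410.625 = 0.1069
  axial-flowered constricted-pod: (132 − 136.875)² / 136.875 = 0.1736
  terminal-flowered inflated-pod: (147 − 136.875)² / 136.875 = 0.7490
  terminal-flowered constricted-pod: (47 − 45.625)² / 45.625 = 0.0414
χ² = 0.1069 + 0.1736 + 0.7490 + 0.0414 = 1.0709 ≈ 1.071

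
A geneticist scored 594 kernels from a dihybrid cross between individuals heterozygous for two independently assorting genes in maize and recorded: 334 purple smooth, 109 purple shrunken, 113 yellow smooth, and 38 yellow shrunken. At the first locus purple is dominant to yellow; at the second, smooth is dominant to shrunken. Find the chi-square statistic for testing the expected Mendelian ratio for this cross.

0.095

A dihybrid F₂ with independent assortment and complete dominance at both loci gives a 9:3:3:1 phenotypic ratio.
Expected counts for N = 594 under a 9:3:3:1 ratio (total parts = 16):
  purple smooth: 594 × 9/16 = 334.125
  purple shrunken: 594 × 3/16 = 111.375
  yellow smooth: 594 × 3/16 = 111.375
  yellow shrunken: 594 × 1/16 = 37.125
χ² = Σ (O − E)² / E
  purple smooth: (334 − 334.125)² / 334.125 = 0.0000
  purple shrunken: (109 − 111.375)² / 111.375 = 0.0506
  yellow smooth: (113 − 111.375)² / 111.375 = 0.0237
  yellow shrunken: (38 − 37.125)² / 37.125 = 0.0206
χ² = 0.0000 + 0.0506 + 0.0237 + 0.0206 = 0.0949 ≈ 0.095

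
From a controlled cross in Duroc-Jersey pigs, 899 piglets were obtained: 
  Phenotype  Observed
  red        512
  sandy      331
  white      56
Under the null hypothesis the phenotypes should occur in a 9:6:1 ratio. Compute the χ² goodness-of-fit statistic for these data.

0.191

The 9:6:1 ratio has 16 parts, so with N = 899 the expected counts are:
  red: 899 × 9/16 = 505.6875
  sandy: 899 × 6/16 = 337.125
  white: 899 × 1/16 = 56.1875
χ² = Σ (O − E)² / E
  red: (512 − 505.6875)² / 505.6875 = 0.0788
  sandy: (331 − 337.125)² / 337.125 = 0.1113
  white: (56 − 56.1875)² / 56.1875 = 0.0006
χ² = 0.0788 + 0.1113 + 0.0006 = 0.1907 ≈ 0.191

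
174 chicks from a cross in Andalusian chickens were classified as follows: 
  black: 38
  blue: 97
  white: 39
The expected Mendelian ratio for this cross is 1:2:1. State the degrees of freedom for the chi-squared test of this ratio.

2

A goodness-of-fit test with 3 phenotype classes has df = 3 − 1 = 2.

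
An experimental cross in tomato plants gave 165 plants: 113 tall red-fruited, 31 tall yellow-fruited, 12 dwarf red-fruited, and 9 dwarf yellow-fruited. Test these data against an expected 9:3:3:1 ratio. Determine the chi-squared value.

Expected counts for N = 165 under a 9:3:3:1 ratio (total parts = 16):
  tall red-fruited: 165 × 9/16 = 92.8125
  tall yellow-fruited: 165 × 3/16 = 30.9375
  dwarf red-fruited: 165 × 3/16 = 30.9375
  dwarf yellow-fruited: 165 × 1/16 = 10.3125
χ² = Σ (O − E)² / E
  tall red-fruited: (113 − 92.8125)² / 92.8125 = 4.3910
  tall yellow-fruited: (31 − 30.9375)² / 30.9375 = 0.0001
  dwarf red-fruited: (12 − 30.9375)² / 30.9375 = 11.5920
  dwarf yellow-fruited: (9 − 10.3125)² / 10.3125 = 0.1670
χ² = 4.3910 + 0.0001 + 11.5920 + 0.1670 = 16.1501 ≈ 16.150

16.150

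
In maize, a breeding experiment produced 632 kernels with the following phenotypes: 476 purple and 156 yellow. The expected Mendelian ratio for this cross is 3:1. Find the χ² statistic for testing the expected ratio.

Under the 3:1 hypothesis (Σ ratio = 4, N = 632):
  purple: 632 × 3/4 = 474
  yellow: 632 × 1/4 = 158
χ² = Σ (O − E)² / E
  purple: (476 − 474)² / 474 = 0.0084
  yellow: (156 − 158)² / 158 = 0.0253
χ² = 0.0084 + 0.0253 = 0.0337 ≈ 0.034

0.034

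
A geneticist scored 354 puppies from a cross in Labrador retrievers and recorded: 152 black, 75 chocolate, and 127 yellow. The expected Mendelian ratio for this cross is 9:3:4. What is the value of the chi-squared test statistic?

Under the 9:3:4 hypothesis (Σ ratio = 16, N = 354):
  black: 354 × 9/16 = 199.125
  chocolate: 354 × 3/16 = 66.375
  yellow: 354 × 4/16 = 88.5
χ² = Σ (O − E)² / E
  black: (152 − 199.125)² / 199.125 = 11.1526
  chocolate: (75 − 66.375)² / 66.375 = 1.1208
  yellow: (127 − 88.5)² / 88.5 = 16.7486
χ² = 11.1526 + 1.1208 + 16.7486 = 29.022

29.022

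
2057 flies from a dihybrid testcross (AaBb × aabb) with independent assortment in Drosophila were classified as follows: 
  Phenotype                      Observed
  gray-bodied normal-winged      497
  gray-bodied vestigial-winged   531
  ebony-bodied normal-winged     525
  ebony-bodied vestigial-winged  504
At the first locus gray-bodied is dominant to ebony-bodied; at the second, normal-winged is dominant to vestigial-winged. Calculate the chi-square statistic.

A dihybrid testcross with independent assortment gives a 1:1:1:1 ratio.
Total ratio parts = 4. Expected numbers out of 2057:
  gray-bodied normal-winged: 2057 × 1/4 = 514.25
  gray-bodied vestigial-winged: 2057 × 1/4 = 514.25
  ebony-bodied normal-winged: 2057 × 1/4 = 514.25
  ebony-bodied vestigial-winged: 2057 × 1/4 = 514.25
χ² = Σ (O − E)² / E
  gray-bodied normal-winged: (497 − 514.25)² / 514.25 = 0.5786
  gray-bodied vestigial-winged: (531 − 514.25)² / 514.25 = 0.5456
  ebony-bodied normal-winged: (525 − 514.25)² / 514.25 = 0.2247
  ebony-bodied vestigial-winged: (504 − 514.25)² / 514.25 = 0.2043
χ² = 0.5786 + 0.5456 + 0.2247 + 0.2043 = 1.5532 ≈ 1.553

1.553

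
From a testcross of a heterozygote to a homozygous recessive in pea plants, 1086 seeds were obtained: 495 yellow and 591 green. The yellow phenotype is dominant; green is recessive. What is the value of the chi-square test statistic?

A testcross of a heterozygote (Aa × aa) gives a 1:1 phenotypic ratio.
Expected counts for N = 1086 under a 1:1 ratio (total parts = 2):
  yellow: 1086 × 1/2 = 543
  green: 1086 × 1/2 = 543
χ² = Σ (O − E)² / E
  yellow: (495 − 543)² / 543 = 4.2431
  green: (591 − 543)² / 543 = 4.2431
χ² = 4.2431 + 4.2431 = 8.4862 ≈ 8.486

8.486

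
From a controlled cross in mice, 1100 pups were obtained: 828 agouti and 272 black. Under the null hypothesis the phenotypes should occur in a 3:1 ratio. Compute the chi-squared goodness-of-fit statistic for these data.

Total ratio parts = 4. Expected numbers out of 1100:
  agouti: 1100 × 3/4 = 825
  black: 1100 × 1/4 = 275
χ² = Σ (O − E)² / E
  agouti: (828 − 825)² / 825 = 0.0109
  black: (272 − 275)² / 275 = 0.0327
χ² = 0.0109 + 0.0327 = 0.0436 ≈ 0.044

0.044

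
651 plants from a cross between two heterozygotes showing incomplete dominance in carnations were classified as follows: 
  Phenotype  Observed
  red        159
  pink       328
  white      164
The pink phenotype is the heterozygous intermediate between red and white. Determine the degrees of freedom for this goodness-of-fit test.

With incomplete dominance, a heterozygote × heterozygote cross gives a 1:2:1 phenotypic ratio.
A goodness-of-fit test with 3 phenotype classes has df = 3 − 1 = 2.

2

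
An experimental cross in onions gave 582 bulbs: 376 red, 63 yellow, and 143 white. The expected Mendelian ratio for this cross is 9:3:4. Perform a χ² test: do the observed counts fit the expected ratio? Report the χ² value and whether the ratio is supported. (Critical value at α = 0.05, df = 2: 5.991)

26.761; not consistent

Expected counts for N = 582 under a 9:3:4 ratio (total parts = 16):
  red: 582 × 9/16 = 327.375
  yellow: 582 × 3/16 = 109.125
  white: 582 × 4/16 = 145.5
χ² = Σ (O − E)² / E
  red: (376 − 327.375)² / 327.375 = 7.2223
  yellow: (63 − 109.125)² / 109.125 = 19.4961
  white: (143 − 145.5)² / 145.5 = 0.0430
χ² = 7.2223 + 19.4961 + 0.0430 = 26.7614 ≈ 26.761
Degrees of freedom = 3 − 1 = 2; critical value at α = 0.05 is 5.991.
Since 26.761 > 5.991, we reject the null hypothesis — the data do not fit the 9:3:4 ratio.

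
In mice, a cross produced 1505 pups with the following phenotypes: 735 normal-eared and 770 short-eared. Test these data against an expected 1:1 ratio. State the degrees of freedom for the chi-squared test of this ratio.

A goodness-of-fit test with 2 phenotype classes has df = 2 − 1 = 1.

1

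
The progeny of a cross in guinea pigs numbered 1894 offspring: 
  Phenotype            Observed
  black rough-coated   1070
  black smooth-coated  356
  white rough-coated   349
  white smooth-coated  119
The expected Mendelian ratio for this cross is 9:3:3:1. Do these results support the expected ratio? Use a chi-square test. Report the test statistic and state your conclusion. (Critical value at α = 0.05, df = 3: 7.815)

0.131; consistent

The 9:3:3:1 ratio has 16 parts, so with N = 1894 the expected counts are:
  black rough-coated: 1894 × 9/16 = 1065.375
  black smooth-coated: 1894 × 3/16 = 355.125
  white rough-coated: 1894 × 3/16 = 355.125
  white smooth-coated: 1894 × 1/16 = 118.375
χ² = Σ (O − E)² / E
  black rough-coated: (1070 − 1065.375)² / 1065.375 = 0.0201
  black smooth-coated: (356 − 355.125)² / 355.125 = 0.0022
  white rough-coated: (349 − 355.125)² / 355.125 = 0.1056
  white smooth-coated: (119 − 118.375)² / 118.375 = 0.0033
χ² = 0.0201 + 0.0022 + 0.1056 + 0.0033 = 0.1312 ≈ 0.131
Degrees of freedom = 4 − 1 = 3; critical value at α = 0.05 is 7.815.
Since 0.131 < 7.815, we fail to reject the null hypothesis — the data are consistent with the 9:3:3:1 ratio.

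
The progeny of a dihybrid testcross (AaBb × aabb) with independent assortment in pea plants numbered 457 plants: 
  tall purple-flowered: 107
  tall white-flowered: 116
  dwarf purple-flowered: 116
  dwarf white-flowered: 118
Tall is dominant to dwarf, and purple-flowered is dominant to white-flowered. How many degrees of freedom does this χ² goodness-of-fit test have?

A dihybrid testcross with independent assortment gives a 1:1:1:1 ratio.
A goodness-of-fit test with 4 phenotype classes has df = 4 − 1 = 3.

3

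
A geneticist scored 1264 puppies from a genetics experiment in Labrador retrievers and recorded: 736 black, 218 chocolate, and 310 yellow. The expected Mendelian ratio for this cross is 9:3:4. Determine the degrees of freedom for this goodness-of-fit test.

2

A goodness-of-fit test with 3 phenotype classes has df = 3 − 1 = 2.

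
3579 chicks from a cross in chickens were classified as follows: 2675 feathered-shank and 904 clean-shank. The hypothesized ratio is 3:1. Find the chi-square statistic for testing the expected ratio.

0.128

The 3:1 ratio has 4 parts, so with N = 3579 the expected counts are:
  feathered-shank: 3579 × 3/4 = 2684.25
  clean-shank: 3579 × 1/4 = 894.75
χ² = Σ (O − E)² / E
  feathered-shank: (2675 − 2684.25)² / 2684.25 = 0.0319
  clean-shank: (904 − 894.75)² / 894.75 = 0.0956
χ² = 0.0319 + 0.0956 = 0.1275 ≈ 0.128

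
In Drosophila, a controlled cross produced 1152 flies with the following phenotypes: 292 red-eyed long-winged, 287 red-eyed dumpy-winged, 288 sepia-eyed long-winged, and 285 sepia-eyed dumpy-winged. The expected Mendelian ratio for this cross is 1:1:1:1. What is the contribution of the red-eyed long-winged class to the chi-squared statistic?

0.056

Under the 1:1:1:1 hypothesis (Σ ratio = 4, N = 1152):
  red-eyed long-winged: 1152 × 1/4 = 288
  red-eyed dumpy-winged: 1152 × 1/4 = 288
  sepia-eyed long-winged: 1152 × 1/4 = 288
  sepia-eyed dumpy-winged: 1152 × 1/4 = 288
Contribution of red-eyed long-winged: (292 − 288)² / 288 = 0.0556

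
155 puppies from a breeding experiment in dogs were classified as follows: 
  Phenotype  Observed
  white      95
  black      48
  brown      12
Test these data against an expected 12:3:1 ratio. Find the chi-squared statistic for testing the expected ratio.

Total ratio parts = 16. Expected numbers out of 155:
  white: 155 × 12/16 = 116.25
  black: 155 × 3/16 = 29.0625
  brown: 155 × 1/16 = 9.6875
χ² = Σ (O − E)² / E
  white: (95 − 116.25)² / 116.25 = 3.8844
  black: (48 − 29.0625)² / 29.0625 = 12.3399
  brown: (12 − 9.6875)² / 9.6875 = 0.5520
χ² = 3.8844 + 12.3399 + 0.5520 = 16.7763 ≈ 16.776

16.776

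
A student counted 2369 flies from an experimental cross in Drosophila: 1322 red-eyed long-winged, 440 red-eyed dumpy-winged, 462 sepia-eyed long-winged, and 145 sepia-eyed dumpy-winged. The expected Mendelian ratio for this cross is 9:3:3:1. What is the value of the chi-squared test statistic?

Under the 9:3:3:1 hypothesis (Σ ratio = 16, N = 2369):
  red-eyed long-winged: 2369 × 9/16 = 1332.5625
  red-eyed dumpy-winged: 2369 × 3/16 = 444.1875
  sepia-eyed long-winged: 2369 × 3/16 = 444.1875
  sepia-eyed dumpy-winged: 2369 × 1/16 = 148.0625
χ² = Σ (O − E)² / E
  red-eyed long-winged: (1322 − 1332.5625)² / 1332.5625 = 0.0837
  red-eyed dumpy-winged: (440 − 444.1875)² / 444.1875 = 0.0395
  sepia-eyed long-winged: (462 − 444.1875)² / 444.1875 = 0.7143
  sepia-eyed dumpy-winged: (145 − 148.0625)² / 148.0625 = 0.0633
χ² = 0.0837 + 0.0395 + 0.7143 + 0.0633 = 0.9008 ≈ 0.901

0.901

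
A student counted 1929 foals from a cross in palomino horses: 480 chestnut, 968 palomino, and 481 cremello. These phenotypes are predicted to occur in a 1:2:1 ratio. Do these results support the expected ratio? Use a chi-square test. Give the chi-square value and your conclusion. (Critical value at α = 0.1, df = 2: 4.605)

0.026; consistent

Under the 1:2:1 hypothesis (Σ ratio = 4, N = 1929):
  chestnut: 1929 × 1/4 = 482.25
  palomino: 1929 × 2/4 = 964.5
  cremello: 1929 × 1/4 = 482.25
χ² = Σ (O − E)² / E
  chestnut: (480 − 482.25)² / 482.25 = 0.0105
  palomino: (968 − 964.5)² / 964.5 = 0.0127
  cremello: (481 − 482.25)² / 482.25 = 0.0032
χ² = 0.0105 + 0.0127 + 0.0032 = 0.0264 ≈ 0.026
Degrees of freedom = 3 − 1 = 2; critical value at α = 0.1 is 4.605.
Since 0.026 < 4.605, we fail to reject the null hypothesis — the data are consistent with the 1:2:1 ratio.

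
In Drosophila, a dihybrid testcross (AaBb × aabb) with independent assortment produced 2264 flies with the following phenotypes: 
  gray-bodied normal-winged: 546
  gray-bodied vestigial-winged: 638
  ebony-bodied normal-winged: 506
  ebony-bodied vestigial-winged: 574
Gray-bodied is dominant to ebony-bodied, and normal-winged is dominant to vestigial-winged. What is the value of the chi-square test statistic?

16.339

A dihybrid testcross with independent assortment gives a 1:1:1:1 ratio.
The 1:1:1:1 ratio has 4 parts, so with N = 2264 the expected counts are:
  gray-bodied normal-winged: 2264 × 1/4 = 566
  gray-bodied vestigial-winged: 2264 × 1/4 = 566
  ebony-bodied normal-winged: 2264 × 1/4 = 566
  ebony-bodied vestigial-winged: 2264 × 1/4 = 566
χ² = Σ (O − E)² / E
  gray-bodied normal-winged: (546 − 566)² / 566 = 0.7067
  gray-bodied vestigial-winged: (638 − 566)² / 566 = 9.1590
  ebony-bodied normal-winged: (506 − 566)² / 566 = 6.3604
  ebony-bodied vestigial-winged: (574 − 566)² / 566 = 0.1131
χ² = 0.7067 + 9.1590 + 6.3604 + 0.1131 = 16.3392 ≈ 16.339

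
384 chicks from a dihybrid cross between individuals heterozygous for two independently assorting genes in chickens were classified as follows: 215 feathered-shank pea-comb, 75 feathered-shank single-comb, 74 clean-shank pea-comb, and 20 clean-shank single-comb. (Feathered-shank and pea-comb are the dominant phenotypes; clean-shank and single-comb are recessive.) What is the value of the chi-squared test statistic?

A dihybrid F₂ with independent assortment and complete dominance at both loci gives a 9:3:3:1 phenotypic ratio.
The 9:3:3:1 ratio has 16 parts, so with N = 384 the expected counts are:
  feathered-shank pea-comb: 384 × 9/16 = 216
  feathered-shank single-comb: 384 × 3/16 = 72
  clean-shank pea-comb: 384 × 3/16 = 72
  clean-shank single-comb: 384 × 1/16 = 24
χ² = Σ (O − E)² / E
  feathered-shank pea-comb: (215 − 216)² / 216 = 0.0046
  feathered-shank single-comb: (75 − 72)² / 72 = 0.1250
  clean-shank pea-comb: (74 − 72)² / 72 = 0.0556
  clean-shank single-comb: (20 − 24)² / 24 = 0.6667
χ² = 0.0046 + 0.1250 + 0.0556 + 0.6667 = 0.8519 ≈ 0.852

0.852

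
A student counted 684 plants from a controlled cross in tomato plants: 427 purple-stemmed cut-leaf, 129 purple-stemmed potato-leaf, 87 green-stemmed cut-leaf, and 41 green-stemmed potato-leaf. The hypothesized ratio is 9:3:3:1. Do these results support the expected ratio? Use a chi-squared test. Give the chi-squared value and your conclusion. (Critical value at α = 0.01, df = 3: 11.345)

17.983; not consistent

Expected counts for N = 684 under a 9:3:3:1 ratio (total parts = 16):
  purple-stemmed cut-leaf: 684 × 9/16 = 384.75
  purple-stemmed potato-leaf: 684 × 3/16 = 128.25
  green-stemmed cut-leaf: 684 × 3/16 = 128.25
  green-stemmed potato-leaf: 684 × 1/16 = 42.75
χ² = Σ (O − E)² / E
  purple-stemmed cut-leaf: (427 − 384.75)² / 384.75 = 4.6395
  purple-stemmed potato-leaf: (129 − 128.25)² / 128.25 = 0.0044
  green-stemmed cut-leaf: (87 − 128.25)² / 128.25 = 13.2675
  green-stemmed potato-leaf: (41 − 42.75)² / 42.75 = 0.0716
χ² = 4.6395 + 0.0044 + 13.2675 + 0.0716 = 17.983
Degrees of freedom = 4 − 1 = 3; critical value at α = 0.01 is 11.345.
Since 17.983 > 11.345, we reject the null hypothesis — the data do not fit the 9:3:3:1 ratio.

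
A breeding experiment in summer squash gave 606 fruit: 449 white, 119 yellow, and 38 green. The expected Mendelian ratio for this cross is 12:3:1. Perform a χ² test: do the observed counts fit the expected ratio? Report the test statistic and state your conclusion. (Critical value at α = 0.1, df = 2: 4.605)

Expected counts for N = 606 under a 12:3:1 ratio (total parts = 16):
  white: 606 × 12/16 = 454.5
  yellow: 606 × 3/16 = 113.625
  green: 606 × 1/16 = 37.875
χ² = Σ (O − E)² / E
  white: (449 − 454.5)² / 454.5 = 0.0666
  yellow: (119 − 113.625)² / 113.625 = 0.2543
  green: (38 − 37.875)² / 37.875 = 0.0004
χ² = 0.0666 + 0.2543 + 0.0004 = 0.3213 ≈ 0.321
Degrees of freedom = 3 − 1 = 2; critical value at α = 0.1 is 4.605.
Since 0.321 < 4.605, we fail to reject the null hypothesis — the data are consistent with the 12:3:1 ratio.

0.321; consistent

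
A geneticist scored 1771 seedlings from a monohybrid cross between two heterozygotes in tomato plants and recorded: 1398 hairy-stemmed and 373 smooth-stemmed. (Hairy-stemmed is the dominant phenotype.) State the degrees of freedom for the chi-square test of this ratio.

1

For a monohybrid cross between heterozygotes with complete dominance, the expected phenotypic ratio is 3:1.
A goodness-of-fit test with 2 phenotype classes has df = 2 − 1 = 1.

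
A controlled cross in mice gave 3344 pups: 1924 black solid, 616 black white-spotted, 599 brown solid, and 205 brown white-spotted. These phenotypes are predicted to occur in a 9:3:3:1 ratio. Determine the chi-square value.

The 9:3:3:1 ratio has 16 parts, so with N = 3344 the expected counts are:
  black solid: 3344 × 9/16 = 1881
  black white-spotted: 3344 × 3/16 = 627
  brown solid: 3344 × 3/16 = 627
  brown white-spotted: 3344 × 1/16 = 209
χ² = Σ (O − E)² / E
  black solid: (1924 − 1881)² / 1881 = 0.9830
  black white-spotted: (616 − 627)² / 627 = 0.1930
  brown solid: (599 − 627)² / 627 = 1.2504
  brown white-spotted: (205 − 209)² / 209 = 0.0766
χ² = 0.9830 + 0.1930 + 1.2504 + 0.0766 = 2.503

2.503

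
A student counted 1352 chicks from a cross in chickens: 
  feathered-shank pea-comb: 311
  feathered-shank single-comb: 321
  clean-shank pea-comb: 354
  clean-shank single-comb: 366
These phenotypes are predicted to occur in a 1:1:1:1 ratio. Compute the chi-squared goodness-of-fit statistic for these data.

Total ratio parts = 4. Expected numbers out of 1352:
  feathered-shank pea-comb: 1352 × 1/4 = 338
  feathered-shank single-comb: 1352 × 1/4 = 338
  clean-shank pea-comb: 1352 × 1/4 = 338
  clean-shank single-comb: 1352 × 1/4 = 338
χ² = Σ (O − E)² / E
  feathered-shank pea-comb: (311 − 338)² / 338 = 2.1568
  feathered-shank single-comb: (321 − 338)² / 338 = 0.8550
  clean-shank pea-comb: (354 − 338)² / 338 = 0.7574
  clean-shank single-comb: (366 − 338)² / 338 = 2.3195
χ² = 2.1568 + 0.8550 + 0.7574 + 2.3195 = 6.0887 ≈ 6.089

6.089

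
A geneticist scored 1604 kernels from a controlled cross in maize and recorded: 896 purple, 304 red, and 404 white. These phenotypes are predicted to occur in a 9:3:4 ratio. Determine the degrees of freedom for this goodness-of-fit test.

A goodness-of-fit test with 3 phenotype classes has df = 3 − 1 = 2.

2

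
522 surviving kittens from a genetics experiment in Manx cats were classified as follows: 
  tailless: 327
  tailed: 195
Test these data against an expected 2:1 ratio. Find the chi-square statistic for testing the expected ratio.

Total ratio parts = 3. Expected numbers out of 522:
  tailless: 522 × 2/3 = 348
  tailed: 522 × 1/3 = 174
χ² = Σ (O − E)² / E
  tailless: (327 − 348)² / 348 = 1.2672
  tailed: (195 − 174)² / 174 = 2.5345
χ² = 1.2672 + 2.5345 = 3.8017 ≈ 3.802

3.802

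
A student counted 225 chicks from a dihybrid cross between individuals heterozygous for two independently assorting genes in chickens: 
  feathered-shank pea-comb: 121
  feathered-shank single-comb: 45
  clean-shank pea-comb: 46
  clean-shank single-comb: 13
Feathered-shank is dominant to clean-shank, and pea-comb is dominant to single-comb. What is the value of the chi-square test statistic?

A dihybrid F₂ with independent assortment and complete dominance at both loci gives a 9:3:3:1 phenotypic ratio.
Total ratio parts = 16. Expected numbers out of 225:
  feathered-shank pea-comb: 225 × 9/16 = 126.5625
  feathered-shank single-comb: 225 × 3/16 = 42.1875
  clean-shank pea-comb: 225 × 3/16 = 42.1875
  clean-shank single-comb: 225 × 1/16 = 14.0625
χ² = Σ (O − E)² / E
  feathered-shank pea-comb: (121 − 126.5625)² / 126.5625 = 0.2445
  feathered-shank single-comb: (45 − 42.1875)² / 42.1875 = 0.1875
  clean-shank pea-comb: (46 − 42.1875)² / 42.1875 = 0.3445
  clean-shank single-comb: (13 − 14.0625)² / 14.0625 = 0.0803
χ² = 0.2445 + 0.1875 + 0.3445 + 0.0803 = 0.8568 ≈ 0.857

0.857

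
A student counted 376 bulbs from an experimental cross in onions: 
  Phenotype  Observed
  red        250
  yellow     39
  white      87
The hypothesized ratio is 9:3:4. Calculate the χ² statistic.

21.604

Under the 9:3:4 hypothesis (Σ ratio = 16, N = 376):
  red: 376 × 9/16 = 211.5
  yellow: 376 × 3/16 = 70.5
  white: 376 × 4/16 = 94
χ² = Σ (O − E)² / E
  red: (250 − 211.5)² / 211.5 = 7.0083
  yellow: (39 − 70.5)² / 70.5 = 14.0745
  white: (87 − 94)² / 94 = 0.5213
χ² = 7.0083 + 14.0745 + 0.5213 = 21.6041 ≈ 21.604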